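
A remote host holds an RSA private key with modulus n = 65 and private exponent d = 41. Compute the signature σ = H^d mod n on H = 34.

34

H^2 ≡ 34^2 = 1156 ≡ 51
H^4 ≡ 51^2 = 2601 ≡ 1
H^8 ≡ 1^2 = 1
H^16 ≡ 1^2 = 1
H^32 ≡ 1^2 = 1
41 = 32 + 8 + 1, so H^41 ≡ 1·1·34 ≡ 34 (mod 65)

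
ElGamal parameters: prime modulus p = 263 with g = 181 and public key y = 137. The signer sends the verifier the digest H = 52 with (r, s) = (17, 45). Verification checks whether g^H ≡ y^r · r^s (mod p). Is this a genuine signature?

Left side g^H mod p:
Squares mod 263: 181^1≡181, 181^2≡149, 181^4≡109, 181^8≡46, 181^16≡12, 181^32≡144
52 = 32 + 16 + 4, so 181^52 ≡ 144·12·109 ≡ 44 (mod 263)
Right side y^r · r^s mod p:
Squares mod 263: 137^1≡137, 137^2≡96, 137^4≡11, 137^8≡121, 137^16≡176
17 = 16 + 1, so 137^17 ≡ 176·137 ≡ 179 (mod 263)
Squares mod 263: 17^1≡17, 17^2≡26, 17^4≡150, 17^8≡145, 17^16≡248, 17^32≡225
45 = 32 + 8 + 4 + 1, so 17^45 ≡ 225·145·150·17 ≡ 12 (mod 263)
179·12 = 2148 ≡ 44 (mod 263)
44 ≡ 44 (mod 263), so the signature is genuine.

genuine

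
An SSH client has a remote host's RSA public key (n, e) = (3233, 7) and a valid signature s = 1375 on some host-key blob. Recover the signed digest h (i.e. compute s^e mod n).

s^2 ≡ 1375^2 = 1890625 ≡ 2553
s^4 ≡ 2553^2 = 6517809 ≡ 81
7 = 4 + 2 + 1, so s^7 ≡ 81·2553·1375 ≡ 1258 (mod 3233)

1258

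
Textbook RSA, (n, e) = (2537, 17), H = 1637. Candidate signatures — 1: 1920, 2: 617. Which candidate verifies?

Candidate 1: 1920^2 = 3686400 ≡ 139; 1920^4 ≡ 139^2 = 19321 ≡ 1562; 1920^8 ≡ 1562^2 = 2439844 ≡ 1787; 1920^16 ≡ 1787^2 = 3193369 ≡ 1823; 17 = 16 + 1, so 1920^17 ≡ 1823·1920 ≡ 1637 (mod 2537)
  → matches H = 1637
Candidate 2: 617^2 = 380689 ≡ 139; 617^4 ≡ 139^2 = 19321 ≡ 1562; 617^8 ≡ 1562^2 = 2439844 ≡ 1787; 617^16 ≡ 1787^2 = 3193369 ≡ 1823; 17 = 16 + 1, so 617^17 ≡ 1823·617 ≡ 900 (mod 2537)

1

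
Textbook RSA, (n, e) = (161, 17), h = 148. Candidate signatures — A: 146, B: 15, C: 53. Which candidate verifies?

B

Candidate A: Squares mod 161: 146^1≡146, 146^2≡64, 146^4≡71, 146^8≡50, 146^16≡85; 17 = 16 + 1, so 146^17 ≡ 85·146 ≡ 13 (mod 161)
Candidate B: Squares mod 161: 15^1≡15, 15^2≡64, 15^4≡71, 15^8≡50, 15^16≡85; 17 = 16 + 1, so 15^17 ≡ 85·15 ≡ 148 (mod 161)
  → matches h = 148
Candidate C: Squares mod 161: 53^1≡53, 53^2≡72, 53^4≡32, 53^8≡58, 53^16≡144; 17 = 16 + 1, so 53^17 ≡ 144·53 ≡ 65 (mod 161)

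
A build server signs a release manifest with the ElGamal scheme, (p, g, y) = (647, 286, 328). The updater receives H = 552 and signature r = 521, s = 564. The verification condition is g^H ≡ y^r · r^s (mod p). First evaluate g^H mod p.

Squares mod 647: 286^1≡286, 286^2≡274, 286^4≡24, 286^8≡576, 286^16≡512, 286^32≡109, 286^64≡235, 286^128≡230, 286^256≡493, 286^512≡424
552 = 512 + 32 + 8, so 286^552 ≡ 424·109·576 ≡ 248 (mod 647)

248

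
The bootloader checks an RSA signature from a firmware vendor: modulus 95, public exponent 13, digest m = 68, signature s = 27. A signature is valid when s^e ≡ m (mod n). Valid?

Squares mod 95: s^1≡27, s^2≡64, s^4≡11, s^8≡26
13 = 8 + 4 + 1, so s^13 ≡ 26·11·27 ≡ 27 (mod 95)
s^13 mod 95 = 27, but m = 68.

no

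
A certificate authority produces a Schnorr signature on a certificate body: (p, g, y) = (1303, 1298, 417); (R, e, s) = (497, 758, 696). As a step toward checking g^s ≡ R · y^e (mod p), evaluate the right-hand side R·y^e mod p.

419

Squares mod 1303: 417^1≡417, 417^2≡590, 417^4≡199, 417^8≡511, 417^16≡521, 417^32≡417, 417^64≡590, 417^128≡199, 417^256≡511, 417^512≡521
758 = 512 + 128 + 64 + 32 + 16 + 4 + 2, so 417^758 ≡ 521·199·590·417·521·199·590 ≡ 1178 (mod 1303)
R · y^e ≡ 497·1178 = 585466 ≡ 419 (mod 1303)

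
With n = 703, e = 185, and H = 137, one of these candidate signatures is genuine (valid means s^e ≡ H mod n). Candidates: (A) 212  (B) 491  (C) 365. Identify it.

B

Candidate A: Squares mod 703: 212^1≡212, 212^2≡655, 212^4≡195, 212^8≡63, 212^16≡454, 212^32≡137, 212^64≡491, 212^128≡655; 185 = 128 + 32 + 16 + 8 + 1, so 212^185 ≡ 655·137·454·63·212 ≡ 566 (mod 703)
Candidate B: Squares mod 703: 491^1≡491, 491^2≡655, 491^4≡195, 491^8≡63, 491^16≡454, 491^32≡137, 491^64≡491, 491^128≡655; 185 = 128 + 32 + 16 + 8 + 1, so 491^185 ≡ 655·137·454·63·491 ≡ 137 (mod 703)
  → matches H = 137
Candidate C: Squares mod 703: 365^1≡365, 365^2≡358, 365^4≡218, 365^8≡423, 365^16≡367, 365^32≡416, 365^64≡118, 365^128≡567; 185 = 128 + 32 + 16 + 8 + 1, so 365^185 ≡ 567·416·367·423·365 ≡ 131 (mod 703)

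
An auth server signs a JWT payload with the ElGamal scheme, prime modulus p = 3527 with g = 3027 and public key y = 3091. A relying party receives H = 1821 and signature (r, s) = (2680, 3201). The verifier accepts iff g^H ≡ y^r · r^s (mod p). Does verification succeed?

Left side g^H mod p:
Squares mod 3527: 3027^1≡3027, 3027^2≡3110, 3027^4≡1066, 3027^8≡662, 3027^16≡896, 3027^32≡2187, 3027^64≡357, 3027^128≡477, 3027^256≡1801, 3027^512≡2288, 3027^1024≡876
1821 = 1024 + 512 + 256 + 16 + 8 + 4 + 1, so 3027^1821 ≡ 876·2288·1801·896·662·1066·3027 ≡ 1496 (mod 3527)
Right side y^r · r^s mod p:
Squares mod 3527: 3091^1≡3091, 3091^2≡3165, 3091^4≡545, 3091^8≡757, 3091^16≡1675, 3091^32≡1660, 3091^64≡1013, 3091^128≡3339, 3091^256≡74, 3091^512≡1949, 3091^1024≡22, 3091^2048≡484
2680 = 2048 + 512 + 64 + 32 + 16 + 8, so 3091^2680 ≡ 484·1949·1013·1660·1675·757 ≡ 2238 (mod 3527)
Squares mod 3527: 2680^1≡2680, 2680^2≡1428, 2680^4≡578, 2680^8≡2546, 2680^16≡3017, 2680^32≡2629, 2680^64≡2248, 2680^128≡2840, 2680^256≡2878, 2680^512≡1488, 2680^1024≡2715, 2680^2048≡3322
3201 = 2048 + 1024 + 128 + 1, so 2680^3201 ≡ 3322·2715·2840·2680 ≡ 245 (mod 3527)
2238·245 = 548310 ≡ 1625 (mod 3527)
1496 ≠ 1625, so verification fails.

fails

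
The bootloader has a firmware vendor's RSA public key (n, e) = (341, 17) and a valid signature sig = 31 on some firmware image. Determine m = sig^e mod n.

279

Squares mod 341: sig^1≡31, sig^2≡279, sig^4≡93, sig^8≡124, sig^16≡31
17 = 16 + 1, so sig^17 ≡ 31·31 ≡ 279 (mod 341)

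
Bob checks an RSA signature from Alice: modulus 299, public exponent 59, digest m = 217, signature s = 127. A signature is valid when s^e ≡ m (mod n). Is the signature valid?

invalid

s^2 ≡ 127^2 = 16129 ≡ 282
s^4 ≡ 282^2 = 79524 ≡ 289
s^8 ≡ 289^2 = 83521 ≡ 100
s^16 ≡ 100^2 = 10000 ≡ 133
s^32 ≡ 133^2 = 17689 ≡ 48
59 = 32 + 16 + 8 + 2 + 1, so s^59 ≡ 48·133·100·282·127 ≡ 82 (mod 299)
82 ≠ 217, so verification fails.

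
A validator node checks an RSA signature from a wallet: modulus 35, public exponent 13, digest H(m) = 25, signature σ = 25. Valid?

σ^2 ≡ 25^2 = 625 ≡ 30
σ^4 ≡ 30^2 = 900 ≡ 25
σ^8 ≡ 25^2 = 625 ≡ 30
13 = 8 + 4 + 1, so σ^13 ≡ 30·25·25 ≡ 25 (mod 35)
Since 25 equals the digest 25, verification succeeds.

yes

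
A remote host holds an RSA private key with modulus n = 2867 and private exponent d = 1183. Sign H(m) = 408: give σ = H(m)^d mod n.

439

(H(m))^1183 mod 2867 = 439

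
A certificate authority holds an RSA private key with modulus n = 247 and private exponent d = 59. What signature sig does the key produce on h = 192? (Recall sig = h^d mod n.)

h^59 mod 247 = 108

108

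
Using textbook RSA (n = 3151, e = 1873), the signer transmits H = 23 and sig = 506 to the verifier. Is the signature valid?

invalid

sig^2 ≡ 506^2 = 256036 ≡ 805
sig^4 ≡ 805^2 = 648025 ≡ 2070
sig^8 ≡ 2070^2 = 4284900 ≡ 2691
sig^16 ≡ 2691^2 = 7241481 ≡ 483
sig^32 ≡ 483^2 = 233289 ≡ 115
sig^64 ≡ 115^2 = 13225 ≡ 621
sig^128 ≡ 621^2 = 385641 ≡ 1219
sig^256 ≡ 1219^2 = 1485961 ≡ 1840
sig^512 ≡ 1840^2 = 3385600 ≡ 1426
sig^1024 ≡ 1426^2 = 2033476 ≡ 1081
1873 = 1024 + 512 + 256 + 64 + 16 + 1, so sig^1873 ≡ 1081·1426·1840·621·483·506 ≡ 3128 (mod 3151)
The recovered value 3128 does not match the digest 23.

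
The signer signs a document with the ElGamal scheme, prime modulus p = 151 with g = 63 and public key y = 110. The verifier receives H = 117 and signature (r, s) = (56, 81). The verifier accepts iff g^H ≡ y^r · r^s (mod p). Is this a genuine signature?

genuine

Left side g^H mod p:
63^2 = 3969 ≡ 43
63^4 ≡ 43^2 = 1849 ≡ 37
63^8 ≡ 37^2 = 1369 ≡ 10
63^16 ≡ 10^2 = 100
63^32 ≡ 100^2 = 10000 ≡ 34
63^64 ≡ 34^2 = 1156 ≡ 99
117 = 64 + 32 + 16 + 4 + 1, so 63^117 ≡ 99·34·100·37·63 ≡ 27 (mod 151)
Right side y^r · r^s mod p:
110^2 = 12100 ≡ 20
110^4 ≡ 20^2 = 400 ≡ 98
110^8 ≡ 98^2 = 9604 ≡ 91
110^16 ≡ 91^2 = 8281 ≡ 127
110^32 ≡ 127^2 = 16129 ≡ 123
56 = 32 + 16 + 8, so 110^56 ≡ 123·127·91 ≡ 148 (mod 151)
56^2 = 3136 ≡ 116
56^4 ≡ 116^2 = 13456 ≡ 17
56^8 ≡ 17^2 = 289 ≡ 138
56^16 ≡ 138^2 = 19044 ≡ 18
56^32 ≡ 18^2 = 324 ≡ 22
56^64 ≡ 22^2 = 484 ≡ 31
81 = 64 + 16 + 1, so 56^81 ≡ 31·18·56 ≡ 142 (mod 151)
148·142 = 21016 ≡ 27 (mod 151)
27 ≡ 27 (mod 151), so the signature is genuine.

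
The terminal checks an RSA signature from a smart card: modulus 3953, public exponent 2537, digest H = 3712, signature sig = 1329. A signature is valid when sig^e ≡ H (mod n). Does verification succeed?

fails

sig^2 ≡ 1329^2 = 1766241 ≡ 3203
sig^4 ≡ 3203^2 = 10259209 ≡ 1174
sig^8 ≡ 1174^2 = 1378276 ≡ 2632
sig^16 ≡ 2632^2 = 6927424 ≡ 1768
sig^32 ≡ 1768^2 = 3125824 ≡ 2954
sig^64 ≡ 2954^2 = 8726116 ≡ 1845
sig^128 ≡ 1845^2 = 3404025 ≡ 492
sig^256 ≡ 492^2 = 242064 ≡ 931
sig^512 ≡ 931^2 = 866761 ≡ 1054
sig^1024 ≡ 1054^2 = 1110916 ≡ 123
sig^2048 ≡ 123^2 = 15129 ≡ 3270
2537 = 2048 + 256 + 128 + 64 + 32 + 8 + 1, so sig^2537 ≡ 3270·931·492·1845·2954·2632·1329 ≡ 1430 (mod 3953)
The recovered value 1430 does not match the digest 3712.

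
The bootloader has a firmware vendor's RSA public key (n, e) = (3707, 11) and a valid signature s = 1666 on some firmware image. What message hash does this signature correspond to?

s^2 ≡ 1666^2 = 2775556 ≡ 2720
s^4 ≡ 2720^2 = 7398400 ≡ 2935
s^8 ≡ 2935^2 = 8614225 ≡ 2864
11 = 8 + 2 + 1, so s^11 ≡ 2864·2720·1666 ≡ 3261 (mod 3707)

3261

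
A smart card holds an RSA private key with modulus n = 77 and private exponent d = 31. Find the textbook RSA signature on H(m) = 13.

13

Squares mod 77: (H(m))^1≡13, (H(m))^2≡15, (H(m))^4≡71, (H(m))^8≡36, (H(m))^16≡64
31 = 16 + 8 + 4 + 2 + 1, so (H(m))^31 ≡ 64·36·71·15·13 ≡ 13 (mod 77)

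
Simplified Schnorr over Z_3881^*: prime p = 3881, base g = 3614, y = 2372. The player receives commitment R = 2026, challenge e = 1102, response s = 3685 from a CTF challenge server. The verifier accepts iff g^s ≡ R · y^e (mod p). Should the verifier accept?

accept

g^s mod p:
Squares mod 3881: 3614^1≡3614, 3614^2≡1431, 3614^4≡2474, 3614^8≡339, 3614^16≡2372, 3614^32≡2815, 3614^64≡3104, 3614^128≡2174, 3614^256≡3099, 3614^512≡2207, 3614^1024≡194, 3614^2048≡2707
3685 = 2048 + 1024 + 512 + 64 + 32 + 4 + 1, so 3614^3685 ≡ 2707·194·2207·3104·2815·2474·3614 ≡ 353 (mod 3881)
R · y^e mod p:
Squares mod 3881: 2372^1≡2372, 2372^2≡2815, 2372^4≡3104, 2372^8≡2174, 2372^16≡3099, 2372^32≡2207, 2372^64≡194, 2372^128≡2707, 2372^256≡521, 2372^512≡3652, 2372^1024≡1988
1102 = 1024 + 64 + 8 + 4 + 2, so 2372^1102 ≡ 1988·194·2174·3104·2815 ≡ 163 (mod 3881)
2026·163 = 330238 ≡ 353 (mod 3881)
353 ≡ 353 (mod 3881); signature holds.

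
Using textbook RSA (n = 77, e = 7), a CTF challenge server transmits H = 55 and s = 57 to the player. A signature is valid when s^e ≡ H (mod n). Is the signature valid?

s^2 ≡ 57^2 = 3249 ≡ 15
s^4 ≡ 15^2 = 225 ≡ 71
7 = 4 + 2 + 1, so s^7 ≡ 71·15·57 ≡ 29 (mod 77)
The recovered value 29 does not match the digest 55.

invalid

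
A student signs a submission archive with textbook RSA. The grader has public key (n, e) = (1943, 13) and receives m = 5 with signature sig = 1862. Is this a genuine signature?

genuine

sig^2 ≡ 1862^2 = 3467044 ≡ 732
sig^4 ≡ 732^2 = 535824 ≡ 1499
sig^8 ≡ 1499^2 = 2247001 ≡ 893
13 = 8 + 4 + 1, so sig^13 ≡ 893·1499·1862 ≡ 5 (mod 1943)
Since 5 equals the digest 5, verification succeeds.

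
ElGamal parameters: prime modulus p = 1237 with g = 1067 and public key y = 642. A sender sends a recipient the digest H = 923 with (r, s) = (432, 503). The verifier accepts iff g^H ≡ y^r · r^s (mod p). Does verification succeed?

passes

Left side g^H mod p:
Squares mod 1237: 1067^1≡1067, 1067^2≡449, 1067^4≡1207, 1067^8≡900, 1067^16≡1002, 1067^32≡797, 1067^64≡628, 1067^128≡1018, 1067^256≡955, 1067^512≡356
923 = 512 + 256 + 128 + 16 + 8 + 2 + 1, so 1067^923 ≡ 356·955·1018·1002·900·449·1067 ≡ 536 (mod 1237)
Right side y^r · r^s mod p:
Squares mod 1237: 642^1≡642, 642^2≡243, 642^4≡910, 642^8≡547, 642^16≡1092, 642^32≡1233, 642^64≡16, 642^128≡256, 642^256≡1212
432 = 256 + 128 + 32 + 16, so 642^432 ≡ 1212·256·1233·1092 ≡ 237 (mod 1237)
Squares mod 1237: 432^1≡432, 432^2≡1074, 432^4≡592, 432^8≡393, 432^16≡1061, 432^32≡51, 432^64≡127, 432^128≡48, 432^256≡1067
503 = 256 + 128 + 64 + 32 + 16 + 4 + 2 + 1, so 432^503 ≡ 1067·48·127·51·1061·592·1074·432 ≡ 900 (mod 1237)
237·900 = 213300 ≡ 536 (mod 1237)
536 ≡ 536 (mod 1237), so the signature is genuine.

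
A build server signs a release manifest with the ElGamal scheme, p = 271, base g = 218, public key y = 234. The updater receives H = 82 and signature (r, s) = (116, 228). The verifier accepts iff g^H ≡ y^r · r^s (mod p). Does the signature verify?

verifies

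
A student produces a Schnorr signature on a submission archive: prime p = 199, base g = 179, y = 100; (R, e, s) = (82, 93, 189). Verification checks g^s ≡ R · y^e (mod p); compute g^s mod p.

74

Squares mod 199: 179^1≡179, 179^2≡2, 179^4≡4, 179^8≡16, 179^16≡57, 179^32≡65, 179^64≡46, 179^128≡126
189 = 128 + 32 + 16 + 8 + 4 + 1, so 179^189 ≡ 126·65·57·16·4·179 ≡ 74 (mod 199)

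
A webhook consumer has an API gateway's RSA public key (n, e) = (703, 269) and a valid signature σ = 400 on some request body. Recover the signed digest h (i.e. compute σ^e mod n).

58

σ^2 ≡ 400^2 = 160000 ≡ 419
σ^4 ≡ 419^2 = 175561 ≡ 514
σ^8 ≡ 514^2 = 264196 ≡ 571
σ^16 ≡ 571^2 = 326041 ≡ 552
σ^32 ≡ 552^2 = 304704 ≡ 305
σ^64 ≡ 305^2 = 93025 ≡ 229
σ^128 ≡ 229^2 = 52441 ≡ 419
σ^256 ≡ 419^2 = 175561 ≡ 514
269 = 256 + 8 + 4 + 1, so σ^269 ≡ 514·571·514·400 ≡ 58 (mod 703)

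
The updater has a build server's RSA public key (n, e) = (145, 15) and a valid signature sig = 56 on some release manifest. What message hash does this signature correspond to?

31

sig^15 mod 145 = 31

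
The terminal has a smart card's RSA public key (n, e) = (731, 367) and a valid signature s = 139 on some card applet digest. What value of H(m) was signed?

s^367 mod 731 = 23

23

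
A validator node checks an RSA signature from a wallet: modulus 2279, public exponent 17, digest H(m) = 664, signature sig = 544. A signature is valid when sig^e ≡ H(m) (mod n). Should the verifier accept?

reject

sig^2 ≡ 544^2 = 295936 ≡ 1945
sig^4 ≡ 1945^2 = 3783025 ≡ 2164
sig^8 ≡ 2164^2 = 4682896 ≡ 1830
sig^16 ≡ 1830^2 = 3348900 ≡ 1049
17 = 16 + 1, so sig^17 ≡ 1049·544 ≡ 906 (mod 2279)
sig^17 mod 2279 = 906, but H(m) = 664.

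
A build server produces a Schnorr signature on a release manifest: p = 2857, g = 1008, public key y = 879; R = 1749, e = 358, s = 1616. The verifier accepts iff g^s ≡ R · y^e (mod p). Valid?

g^s mod p:
Squares mod 2857: 1008^1≡1008, 1008^2≡1829, 1008^4≡2551, 1008^8≡2212, 1008^16≡1760, 1008^32≡612, 1008^64≡277, 1008^128≡2447, 1008^256≡2394, 1008^512≡94, 1008^1024≡265
1616 = 1024 + 512 + 64 + 16, so 1008^1616 ≡ 265·94·277·1760 ≡ 1865 (mod 2857)
R · y^e mod p:
Squares mod 2857: 879^1≡879, 879^2≡1251, 879^4≡2222, 879^8≡388, 879^16≡1980, 879^32≡596, 879^64≡948, 879^128≡1606, 879^256≡2222
358 = 256 + 64 + 32 + 4 + 2, so 879^358 ≡ 2222·948·596·2222·1251 ≡ 1909 (mod 2857)
1749·1909 = 3338841 ≡ 1865 (mod 2857)
1865 ≡ 1865 (mod 2857); signature holds.

yes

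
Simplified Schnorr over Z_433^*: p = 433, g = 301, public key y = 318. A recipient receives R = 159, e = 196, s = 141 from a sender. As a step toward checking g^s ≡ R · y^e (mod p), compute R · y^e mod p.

Squares mod 433: 318^1≡318, 318^2≡235, 318^4≡234, 318^8≡198, 318^16≡234, 318^32≡198, 318^64≡234, 318^128≡198
196 = 128 + 64 + 4, so 318^196 ≡ 198·234·234 ≡ 234 (mod 433)
R · y^e ≡ 159·234 = 37206 ≡ 401 (mod 433)

401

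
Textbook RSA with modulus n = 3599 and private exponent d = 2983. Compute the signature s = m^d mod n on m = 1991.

1632

Squares mod 3599: m^1≡1991, m^2≡1582, m^4≡1419, m^8≡1720, m^16≡22, m^32≡484, m^64≡321, m^128≡2269, m^256≡1791, m^512≡972, m^1024≡1846, m^2048≡3062
2983 = 2048 + 512 + 256 + 128 + 32 + 4 + 2 + 1, so m^2983 ≡ 3062·972·1791·2269·484·1419·1582·1991 ≡ 1632 (mod 3599)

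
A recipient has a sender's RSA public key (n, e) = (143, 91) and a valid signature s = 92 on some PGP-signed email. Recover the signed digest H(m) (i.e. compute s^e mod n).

s^2 ≡ 92^2 = 8464 ≡ 27
s^4 ≡ 27^2 = 729 ≡ 14
s^8 ≡ 14^2 = 196 ≡ 53
s^16 ≡ 53^2 = 2809 ≡ 92
s^32 ≡ 92^2 = 8464 ≡ 27
s^64 ≡ 27^2 = 729 ≡ 14
91 = 64 + 16 + 8 + 2 + 1, so s^91 ≡ 14·92·53·27·92 ≡ 92 (mod 143)

92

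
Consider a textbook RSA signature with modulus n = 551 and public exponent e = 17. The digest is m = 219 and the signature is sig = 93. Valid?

no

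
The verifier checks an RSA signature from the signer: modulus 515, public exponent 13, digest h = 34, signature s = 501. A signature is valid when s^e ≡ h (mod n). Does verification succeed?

fails

s^2 ≡ 501^2 = 251001 ≡ 196
s^4 ≡ 196^2 = 38416 ≡ 306
s^8 ≡ 306^2 = 93636 ≡ 421
13 = 8 + 4 + 1, so s^13 ≡ 421·306·501 ≡ 481 (mod 515)
s^13 mod 515 = 481, but h = 34.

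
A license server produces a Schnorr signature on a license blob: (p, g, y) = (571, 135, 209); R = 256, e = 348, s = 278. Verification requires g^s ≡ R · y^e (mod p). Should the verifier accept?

accept

g^s mod p:
Squares mod 571: 135^1≡135, 135^2≡524, 135^4≡496, 135^8≡486, 135^16≡373, 135^32≡376, 135^64≡339, 135^128≡150, 135^256≡231
278 = 256 + 16 + 4 + 2, so 135^278 ≡ 231·373·496·524 ≡ 539 (mod 571)
R · y^e mod p:
Squares mod 571: 209^1≡209, 209^2≡285, 209^4≡143, 209^8≡464, 209^16≡29, 209^32≡270, 209^64≡383, 209^128≡513, 209^256≡509
348 = 256 + 64 + 16 + 8 + 4, so 209^348 ≡ 509·383·29·464·143 ≡ 214 (mod 571)
256·214 = 54784 ≡ 539 (mod 571)
539 ≡ 539 (mod 571); signature holds.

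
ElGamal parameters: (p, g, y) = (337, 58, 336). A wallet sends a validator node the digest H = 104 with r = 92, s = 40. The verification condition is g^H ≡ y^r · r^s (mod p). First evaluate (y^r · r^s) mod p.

336^92 mod 337 = 1
92^40 mod 337 = 162
y^r · r^s ≡ 1·162 = 162 ≡ 162 (mod 337)

162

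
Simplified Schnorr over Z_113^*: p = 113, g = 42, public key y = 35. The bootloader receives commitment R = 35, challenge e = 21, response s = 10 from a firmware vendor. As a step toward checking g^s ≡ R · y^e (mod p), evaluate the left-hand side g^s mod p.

42^2 = 1764 ≡ 69
42^4 ≡ 69^2 = 4761 ≡ 15
42^8 ≡ 15^2 = 225 ≡ 112
10 = 8 + 2, so 42^10 ≡ 112·69 ≡ 44 (mod 113)

44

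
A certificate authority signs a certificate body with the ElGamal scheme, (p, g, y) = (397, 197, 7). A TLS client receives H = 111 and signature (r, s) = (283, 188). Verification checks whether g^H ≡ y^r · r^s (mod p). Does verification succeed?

fails

Left side g^H mod p:
197^2 = 38809 ≡ 300
197^4 ≡ 300^2 = 90000 ≡ 278
197^8 ≡ 278^2 = 77284 ≡ 266
197^16 ≡ 266^2 = 70756 ≡ 90
197^32 ≡ 90^2 = 8100 ≡ 160
197^64 ≡ 160^2 = 25600 ≡ 192
111 = 64 + 32 + 8 + 4 + 2 + 1, so 197^111 ≡ 192·160·266·278·300·197 ≡ 71 (mod 397)
Right side y^r · r^s mod p:
7^2 = 49
7^4 ≡ 49^2 = 2401 ≡ 19
7^8 ≡ 19^2 = 361
7^16 ≡ 361^2 = 130321 ≡ 105
7^32 ≡ 105^2 = 11025 ≡ 306
7^64 ≡ 306^2 = 93636 ≡ 341
7^128 ≡ 341^2 = 116281 ≡ 357
7^256 ≡ 357^2 = 127449 ≡ 12
283 = 256 + 16 + 8 + 2 + 1, so 7^283 ≡ 12·105·361·49·7 ≡ 347 (mod 397)
283^2 = 80089 ≡ 292
283^4 ≡ 292^2 = 85264 ≡ 306
283^8 ≡ 306^2 = 93636 ≡ 341
283^16 ≡ 341^2 = 116281 ≡ 357
283^32 ≡ 357^2 = 127449 ≡ 12
283^64 ≡ 12^2 = 144
283^128 ≡ 144^2 = 20736 ≡ 92
188 = 128 + 32 + 16 + 8 + 4, so 283^188 ≡ 92·12·357·341·306 ≡ 90 (mod 397)
347·90 = 31230 ≡ 264 (mod 397)
71 ≠ 264, so verification fails.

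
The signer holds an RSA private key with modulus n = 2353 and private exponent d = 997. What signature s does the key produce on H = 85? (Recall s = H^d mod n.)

1619

H^2 ≡ 85^2 = 7225 ≡ 166
H^4 ≡ 166^2 = 27556 ≡ 1673
H^8 ≡ 1673^2 = 2798929 ≡ 1212
H^16 ≡ 1212^2 = 1468944 ≡ 672
H^32 ≡ 672^2 = 451584 ≡ 2161
H^64 ≡ 2161^2 = 4669921 ≡ 1569
H^128 ≡ 1569^2 = 2461761 ≡ 523
H^256 ≡ 523^2 = 273529 ≡ 581
H^512 ≡ 581^2 = 337561 ≡ 1082
997 = 512 + 256 + 128 + 64 + 32 + 4 + 1, so H^997 ≡ 1082·581·523·1569·2161·1673·85 ≡ 1619 (mod 2353)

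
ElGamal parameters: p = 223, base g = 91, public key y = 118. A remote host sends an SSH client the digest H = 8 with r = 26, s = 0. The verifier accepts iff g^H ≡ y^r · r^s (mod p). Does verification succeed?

Left side g^H mod p:
91^2 = 8281 ≡ 30
91^4 ≡ 30^2 = 900 ≡ 8
91^8 ≡ 8^2 = 64
Right side y^r · r^s mod p:
118^2 = 13924 ≡ 98
118^4 ≡ 98^2 = 9604 ≡ 15
118^8 ≡ 15^2 = 225 ≡ 2
118^16 ≡ 2^2 = 4
26 = 16 + 8 + 2, so 118^26 ≡ 4·2·98 ≡ 115 (mod 223)
26^0 mod 223 = 1
115·1 = 115 ≡ 115 (mod 223)
64 ≠ 115, so verification fails.

fails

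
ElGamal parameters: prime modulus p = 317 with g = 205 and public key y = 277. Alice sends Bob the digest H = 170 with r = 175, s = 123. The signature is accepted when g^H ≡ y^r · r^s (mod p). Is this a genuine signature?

Left side g^H mod p:
205^2 = 42025 ≡ 181
205^4 ≡ 181^2 = 32761 ≡ 110
205^8 ≡ 110^2 = 12100 ≡ 54
205^16 ≡ 54^2 = 2916 ≡ 63
205^32 ≡ 63^2 = 3969 ≡ 165
205^64 ≡ 165^2 = 27225 ≡ 280
205^128 ≡ 280^2 = 78400 ≡ 101
170 = 128 + 32 + 8 + 2, so 205^170 ≡ 101·165·54·181 ≡ 234 (mod 317)
Right side y^r · r^s mod p:
277^2 = 76729 ≡ 15
277^4 ≡ 15^2 = 225
277^8 ≡ 225^2 = 50625 ≡ 222
277^16 ≡ 222^2 = 49284 ≡ 149
277^32 ≡ 149^2 = 22201 ≡ 11
277^64 ≡ 11^2 = 121
277^128 ≡ 121^2 = 14641 ≡ 59
175 = 128 + 32 + 8 + 4 + 2 + 1, so 277^175 ≡ 59·11·222·225·15·277 ≡ 63 (mod 317)
175^2 = 30625 ≡ 193
175^4 ≡ 193^2 = 37249 ≡ 160
175^8 ≡ 160^2 = 25600 ≡ 240
175^16 ≡ 240^2 = 57600 ≡ 223
175^32 ≡ 223^2 = 49729 ≡ 277
175^64 ≡ 277^2 = 76729 ≡ 15
123 = 64 + 32 + 16 + 8 + 2 + 1, so 175^123 ≡ 15·277·223·240·193·175 ≡ 182 (mod 317)
63·182 = 11466 ≡ 54 (mod 317)
234 ≠ 54, so verification fails.

forged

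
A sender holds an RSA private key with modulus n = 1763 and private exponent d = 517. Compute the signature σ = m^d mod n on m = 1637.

m^517 mod 1763 = 700

700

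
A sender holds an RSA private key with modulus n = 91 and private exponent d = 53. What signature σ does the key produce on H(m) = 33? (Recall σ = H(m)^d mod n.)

(H(m))^2 ≡ 33^2 = 1089 ≡ 88
(H(m))^4 ≡ 88^2 = 7744 ≡ 9
(H(m))^8 ≡ 9^2 = 81
(H(m))^16 ≡ 81^2 = 6561 ≡ 9
(H(m))^32 ≡ 9^2 = 81
53 = 32 + 16 + 4 + 1, so (H(m))^53 ≡ 81·9·9·33 ≡ 24 (mod 91)

24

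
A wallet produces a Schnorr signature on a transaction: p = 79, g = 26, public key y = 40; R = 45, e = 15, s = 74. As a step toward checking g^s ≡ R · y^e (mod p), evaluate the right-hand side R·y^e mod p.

Squares mod 79: 40^1≡40, 40^2≡20, 40^4≡5, 40^8≡25
15 = 8 + 4 + 2 + 1, so 40^15 ≡ 25·5·20·40 ≡ 65 (mod 79)
R · y^e ≡ 45·65 = 2925 ≡ 2 (mod 79)

2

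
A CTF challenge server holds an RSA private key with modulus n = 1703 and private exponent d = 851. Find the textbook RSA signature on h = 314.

1632

Squares mod 1703: h^1≡314, h^2≡1525, h^4≡1030, h^8≡1634, h^16≡1355, h^32≡191, h^64≡718, h^128≡1218, h^256≡211, h^512≡243
851 = 512 + 256 + 64 + 16 + 2 + 1, so h^851 ≡ 243·211·718·1355·1525·314 ≡ 1632 (mod 1703)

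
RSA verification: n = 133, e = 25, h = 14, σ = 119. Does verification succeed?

Squares mod 133: σ^1≡119, σ^2≡63, σ^4≡112, σ^8≡42, σ^16≡35
25 = 16 + 8 + 1, so σ^25 ≡ 35·42·119 ≡ 35 (mod 133)
σ^25 mod 133 = 35, but h = 14.

fails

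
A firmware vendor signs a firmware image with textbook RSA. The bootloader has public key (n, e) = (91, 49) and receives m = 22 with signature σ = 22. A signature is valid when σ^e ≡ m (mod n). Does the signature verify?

σ^2 ≡ 22^2 = 484 ≡ 29
σ^4 ≡ 29^2 = 841 ≡ 22
σ^8 ≡ 22^2 = 484 ≡ 29
σ^16 ≡ 29^2 = 841 ≡ 22
σ^32 ≡ 22^2 = 484 ≡ 29
49 = 32 + 16 + 1, so σ^49 ≡ 29·22·22 ≡ 22 (mod 91)
Since 22 equals the digest 22, verification succeeds.

verifies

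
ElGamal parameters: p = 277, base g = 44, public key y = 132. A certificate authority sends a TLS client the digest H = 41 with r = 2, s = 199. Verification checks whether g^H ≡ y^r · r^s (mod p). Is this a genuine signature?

forged

Left side g^H mod p:
44^2 = 1936 ≡ 274
44^4 ≡ 274^2 = 75076 ≡ 9
44^8 ≡ 9^2 = 81
44^16 ≡ 81^2 = 6561 ≡ 190
44^32 ≡ 190^2 = 36100 ≡ 90
41 = 32 + 8 + 1, so 44^41 ≡ 90·81·44 ≡ 271 (mod 277)
Right side y^r · r^s mod p:
132^2 = 17424 ≡ 250
2^2 = 4
2^4 ≡ 4^2 = 16
2^8 ≡ 16^2 = 256
2^16 ≡ 256^2 = 65536 ≡ 164
2^32 ≡ 164^2 = 26896 ≡ 27
2^64 ≡ 27^2 = 729 ≡ 175
2^128 ≡ 175^2 = 30625 ≡ 155
199 = 128 + 64 + 4 + 2 + 1, so 2^199 ≡ 155·175·16·4·2 ≡ 82 (mod 277)
250·82 = 20500 ≡ 2 (mod 277)
271 ≠ 2, so verification fails.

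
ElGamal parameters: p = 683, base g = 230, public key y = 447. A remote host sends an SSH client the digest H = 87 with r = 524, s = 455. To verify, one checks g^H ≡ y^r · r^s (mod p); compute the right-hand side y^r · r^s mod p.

447^2 = 199809 ≡ 373
447^4 ≡ 373^2 = 139129 ≡ 480
447^8 ≡ 480^2 = 230400 ≡ 229
447^16 ≡ 229^2 = 52441 ≡ 533
447^32 ≡ 533^2 = 284089 ≡ 644
447^64 ≡ 644^2 = 414736 ≡ 155
447^128 ≡ 155^2 = 24025 ≡ 120
447^256 ≡ 120^2 = 14400 ≡ 57
447^512 ≡ 57^2 = 3249 ≡ 517
524 = 512 + 8 + 4, so 447^524 ≡ 517·229·480 ≡ 308 (mod 683)
524^2 = 274576 ≡ 10
524^4 ≡ 10^2 = 100
524^8 ≡ 100^2 = 10000 ≡ 438
524^16 ≡ 438^2 = 191844 ≡ 604
524^32 ≡ 604^2 = 364816 ≡ 94
524^64 ≡ 94^2 = 8836 ≡ 640
524^128 ≡ 640^2 = 409600 ≡ 483
524^256 ≡ 483^2 = 233289 ≡ 386
455 = 256 + 128 + 64 + 4 + 2 + 1, so 524^455 ≡ 386·483·640·100·10·524 ≡ 528 (mod 683)
y^r · r^s ≡ 308·528 = 162624 ≡ 70 (mod 683)

70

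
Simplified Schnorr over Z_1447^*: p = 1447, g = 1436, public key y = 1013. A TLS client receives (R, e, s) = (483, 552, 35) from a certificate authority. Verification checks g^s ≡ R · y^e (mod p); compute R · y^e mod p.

1013^552 mod 1447 = 30
R · y^e ≡ 483·30 = 14490 ≡ 20 (mod 1447)

20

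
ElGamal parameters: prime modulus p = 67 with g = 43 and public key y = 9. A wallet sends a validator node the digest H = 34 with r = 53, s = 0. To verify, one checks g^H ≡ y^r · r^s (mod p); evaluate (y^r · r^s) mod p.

9^2 = 81 ≡ 14
9^4 ≡ 14^2 = 196 ≡ 62
9^8 ≡ 62^2 = 3844 ≡ 25
9^16 ≡ 25^2 = 625 ≡ 22
9^32 ≡ 22^2 = 484 ≡ 15
53 = 32 + 16 + 4 + 1, so 9^53 ≡ 15·22·62·9 ≡ 24 (mod 67)
53^0 mod 67 = 1
y^r · r^s ≡ 24·1 = 24 ≡ 24 (mod 67)

24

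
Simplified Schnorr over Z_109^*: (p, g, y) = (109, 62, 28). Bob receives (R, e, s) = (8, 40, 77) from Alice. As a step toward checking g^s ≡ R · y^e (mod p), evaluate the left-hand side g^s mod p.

13

Squares mod 109: 62^1≡62, 62^2≡29, 62^4≡78, 62^8≡89, 62^16≡73, 62^32≡97, 62^64≡35
77 = 64 + 8 + 4 + 1, so 62^77 ≡ 35·89·78·62 ≡ 13 (mod 109)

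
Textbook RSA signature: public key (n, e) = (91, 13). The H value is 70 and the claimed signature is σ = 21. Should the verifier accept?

reject

σ^13 mod 91 = 21
σ^13 mod 91 = 21, but H = 70.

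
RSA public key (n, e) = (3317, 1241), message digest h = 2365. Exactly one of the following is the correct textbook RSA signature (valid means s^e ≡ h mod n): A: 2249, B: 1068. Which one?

Candidate A: 2249^2 = 5058001 ≡ 2893; 2249^4 ≡ 2893^2 = 8369449 ≡ 658; 2249^8 ≡ 658^2 = 432964 ≡ 1754; 2249^16 ≡ 1754^2 = 3076516 ≡ 1657; 2249^32 ≡ 1657^2 = 2745649 ≡ 2490; 2249^64 ≡ 2490^2 = 6200100 ≡ 627; 2249^128 ≡ 627^2 = 393129 ≡ 1723; 2249^256 ≡ 1723^2 = 2968729 ≡ 14; 2249^512 ≡ 14^2 = 196; 2249^1024 ≡ 196^2 = 38416 ≡ 1929; 1241 = 1024 + 128 + 64 + 16 + 8 + 1, so 2249^1241 ≡ 1929·1723·627·1657·1754·2249 ≡ 952 (mod 3317)
Candidate B: 1068^2 = 1140624 ≡ 2893; 1068^4 ≡ 2893^2 = 8369449 ≡ 658; 1068^8 ≡ 658^2 = 432964 ≡ 1754; 1068^16 ≡ 1754^2 = 3076516 ≡ 1657; 1068^32 ≡ 1657^2 = 2745649 ≡ 2490; 1068^64 ≡ 2490^2 = 6200100 ≡ 627; 1068^128 ≡ 627^2 = 393129 ≡ 1723; 1068^256 ≡ 1723^2 = 2968729 ≡ 14; 1068^512 ≡ 14^2 = 196; 1068^1024 ≡ 196^2 = 38416 ≡ 1929; 1241 = 1024 + 128 + 64 + 16 + 8 + 1, so 1068^1241 ≡ 1929·1723·627·1657·1754·1068 ≡ 2365 (mod 3317)
  → matches h = 2365

B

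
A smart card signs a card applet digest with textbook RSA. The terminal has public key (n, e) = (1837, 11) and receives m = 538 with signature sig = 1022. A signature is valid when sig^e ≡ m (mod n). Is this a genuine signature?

genuine

sig^11 mod 1837 = 538
sig^11 mod 1837 = 538 matches m.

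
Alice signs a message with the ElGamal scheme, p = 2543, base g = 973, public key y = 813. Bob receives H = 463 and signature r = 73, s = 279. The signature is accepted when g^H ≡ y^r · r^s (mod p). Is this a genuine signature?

Left side g^H mod p:
Squares mod 2543: 973^1≡973, 973^2≡733, 973^4≡716, 973^8≡1513, 973^16≡469, 973^32≡1263, 973^64≡708, 973^128≡293, 973^256≡1930
463 = 256 + 128 + 64 + 8 + 4 + 2 + 1, so 973^463 ≡ 1930·293·708·1513·716·733·973 ≡ 2030 (mod 2543)
Right side y^r · r^s mod p:
Squares mod 2543: 813^1≡813, 813^2≡2332, 813^4≡1290, 813^8≡978, 813^16≡316, 813^32≡679, 813^64≡758
73 = 64 + 8 + 1, so 813^73 ≡ 758·978·813 ≡ 326 (mod 2543)
Squares mod 2543: 73^1≡73, 73^2≡243, 73^4≡560, 73^8≡811, 73^16≡1627, 73^32≡2409, 73^64≡155, 73^128≡1138, 73^256≡657
279 = 256 + 16 + 4 + 2 + 1, so 73^279 ≡ 657·1627·560·243·73 ≡ 2206 (mod 2543)
326·2206 = 719156 ≡ 2030 (mod 2543)
2030 ≡ 2030 (mod 2543), so the signature is genuine.

genuine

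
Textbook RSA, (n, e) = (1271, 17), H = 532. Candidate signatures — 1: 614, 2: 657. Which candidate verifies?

Candidate 1: 614^2 = 376996 ≡ 780; 614^4 ≡ 780^2 = 608400 ≡ 862; 614^8 ≡ 862^2 = 743044 ≡ 780; 614^16 ≡ 780^2 = 608400 ≡ 862; 17 = 16 + 1, so 614^17 ≡ 862·614 ≡ 532 (mod 1271)
  → matches H = 532
Candidate 2: 657^2 = 431649 ≡ 780; 657^4 ≡ 780^2 = 608400 ≡ 862; 657^8 ≡ 862^2 = 743044 ≡ 780; 657^16 ≡ 780^2 = 608400 ≡ 862; 17 = 16 + 1, so 657^17 ≡ 862·657 ≡ 739 (mod 1271)

1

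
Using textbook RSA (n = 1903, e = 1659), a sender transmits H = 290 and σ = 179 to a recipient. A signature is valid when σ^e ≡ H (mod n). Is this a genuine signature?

σ^2 ≡ 179^2 = 32041 ≡ 1593
σ^4 ≡ 1593^2 = 2537649 ≡ 950
σ^8 ≡ 950^2 = 902500 ≡ 478
σ^16 ≡ 478^2 = 228484 ≡ 124
σ^32 ≡ 124^2 = 15376 ≡ 152
σ^64 ≡ 152^2 = 23104 ≡ 268
σ^128 ≡ 268^2 = 71824 ≡ 1413
σ^256 ≡ 1413^2 = 1996569 ≡ 322
σ^512 ≡ 322^2 = 103684 ≡ 922
σ^1024 ≡ 922^2 = 850084 ≡ 1346
1659 = 1024 + 512 + 64 + 32 + 16 + 8 + 2 + 1, so σ^1659 ≡ 1346·922·268·152·124·478·1593·179 ≡ 290 (mod 1903)
σ^1659 mod 1903 = 290 matches H.

genuine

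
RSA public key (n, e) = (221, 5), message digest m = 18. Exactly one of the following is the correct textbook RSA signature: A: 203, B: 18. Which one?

B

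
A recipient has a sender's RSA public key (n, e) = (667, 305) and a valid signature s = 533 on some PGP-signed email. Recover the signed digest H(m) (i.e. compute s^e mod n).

s^2 ≡ 533^2 = 284089 ≡ 614
s^4 ≡ 614^2 = 376996 ≡ 141
s^8 ≡ 141^2 = 19881 ≡ 538
s^16 ≡ 538^2 = 289444 ≡ 633
s^32 ≡ 633^2 = 400689 ≡ 489
s^64 ≡ 489^2 = 239121 ≡ 335
s^128 ≡ 335^2 = 112225 ≡ 169
s^256 ≡ 169^2 = 28561 ≡ 547
305 = 256 + 32 + 16 + 1, so s^305 ≡ 547·489·633·533 ≡ 193 (mod 667)

193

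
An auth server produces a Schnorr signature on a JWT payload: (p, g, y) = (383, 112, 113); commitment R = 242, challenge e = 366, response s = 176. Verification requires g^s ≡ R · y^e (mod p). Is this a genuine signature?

forged

g^s mod p:
Squares mod 383: 112^1≡112, 112^2≡288, 112^4≡216, 112^8≡313, 112^16≡304, 112^32≡113, 112^64≡130, 112^128≡48
176 = 128 + 32 + 16, so 112^176 ≡ 48·113·304 ≡ 81 (mod 383)
R · y^e mod p:
Squares mod 383: 113^1≡113, 113^2≡130, 113^4≡48, 113^8≡6, 113^16≡36, 113^32≡147, 113^64≡161, 113^128≡260, 113^256≡192
366 = 256 + 64 + 32 + 8 + 4 + 2, so 113^366 ≡ 192·161·147·6·48·130 ≡ 266 (mod 383)
242·266 = 64372 ≡ 28 (mod 383)
81 ≠ 28; the check fails.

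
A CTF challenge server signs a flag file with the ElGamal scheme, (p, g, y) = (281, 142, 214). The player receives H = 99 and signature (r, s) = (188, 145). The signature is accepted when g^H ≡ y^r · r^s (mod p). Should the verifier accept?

Left side g^H mod p:
142^2 = 20164 ≡ 213
142^4 ≡ 213^2 = 45369 ≡ 128
142^8 ≡ 128^2 = 16384 ≡ 86
142^16 ≡ 86^2 = 7396 ≡ 90
142^32 ≡ 90^2 = 8100 ≡ 232
142^64 ≡ 232^2 = 53824 ≡ 153
99 = 64 + 32 + 2 + 1, so 142^99 ≡ 153·232·213·142 ≡ 93 (mod 281)
Right side y^r · r^s mod p:
214^2 = 45796 ≡ 274
214^4 ≡ 274^2 = 75076 ≡ 49
214^8 ≡ 49^2 = 2401 ≡ 153
214^16 ≡ 153^2 = 23409 ≡ 86
214^32 ≡ 86^2 = 7396 ≡ 90
214^64 ≡ 90^2 = 8100 ≡ 232
214^128 ≡ 232^2 = 53824 ≡ 153
188 = 128 + 32 + 16 + 8 + 4, so 214^188 ≡ 153·90·86·153·49 ≡ 128 (mod 281)
188^2 = 35344 ≡ 219
188^4 ≡ 219^2 = 47961 ≡ 191
188^8 ≡ 191^2 = 36481 ≡ 232
188^16 ≡ 232^2 = 53824 ≡ 153
188^32 ≡ 153^2 = 23409 ≡ 86
188^64 ≡ 86^2 = 7396 ≡ 90
188^128 ≡ 90^2 = 8100 ≡ 232
145 = 128 + 16 + 1, so 188^145 ≡ 232·153·188 ≡ 60 (mod 281)
128·60 = 7680 ≡ 93 (mod 281)
93 ≡ 93 (mod 281), so the signature is genuine.

accept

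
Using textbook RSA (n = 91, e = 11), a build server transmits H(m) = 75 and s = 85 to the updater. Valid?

no

s^2 ≡ 85^2 = 7225 ≡ 36
s^4 ≡ 36^2 = 1296 ≡ 22
s^8 ≡ 22^2 = 484 ≡ 29
11 = 8 + 2 + 1, so s^11 ≡ 29·36·85 ≡ 15 (mod 91)
s^11 mod 91 = 15, but H(m) = 75.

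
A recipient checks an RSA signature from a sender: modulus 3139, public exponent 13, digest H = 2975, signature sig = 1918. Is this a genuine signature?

forged

sig^2 ≡ 1918^2 = 3678724 ≡ 2955
sig^4 ≡ 2955^2 = 8732025 ≡ 2466
sig^8 ≡ 2466^2 = 6081156 ≡ 913
13 = 8 + 4 + 1, so sig^13 ≡ 913·2466·1918 ≡ 2395 (mod 3139)
sig^13 mod 3139 = 2395, but H = 2975.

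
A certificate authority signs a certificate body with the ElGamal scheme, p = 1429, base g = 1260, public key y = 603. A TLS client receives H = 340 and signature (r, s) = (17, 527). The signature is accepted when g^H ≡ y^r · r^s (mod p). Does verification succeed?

Left side g^H mod p:
1260^2 = 1587600 ≡ 1410
1260^4 ≡ 1410^2 = 1988100 ≡ 361
1260^8 ≡ 361^2 = 130321 ≡ 282
1260^16 ≡ 282^2 = 79524 ≡ 929
1260^32 ≡ 929^2 = 863041 ≡ 1354
1260^64 ≡ 1354^2 = 1833316 ≡ 1338
1260^128 ≡ 1338^2 = 1790244 ≡ 1136
1260^256 ≡ 1136^2 = 1290496 ≡ 109
340 = 256 + 64 + 16 + 4, so 1260^340 ≡ 109·1338·929·361 ≡ 1119 (mod 1429)
Right side y^r · r^s mod p:
603^2 = 363609 ≡ 643
603^4 ≡ 643^2 = 413449 ≡ 468
603^8 ≡ 468^2 = 219024 ≡ 387
603^16 ≡ 387^2 = 149769 ≡ 1153
17 = 16 + 1, so 603^17 ≡ 1153·603 ≡ 765 (mod 1429)
17^2 = 289
17^4 ≡ 289^2 = 83521 ≡ 639
17^8 ≡ 639^2 = 408321 ≡ 1056
17^16 ≡ 1056^2 = 1115136 ≡ 516
17^32 ≡ 516^2 = 266256 ≡ 462
17^64 ≡ 462^2 = 213444 ≡ 523
17^128 ≡ 523^2 = 273529 ≡ 590
17^256 ≡ 590^2 = 348100 ≡ 853
17^512 ≡ 853^2 = 727609 ≡ 248
527 = 512 + 8 + 4 + 2 + 1, so 17^527 ≡ 248·1056·639·289·17 ≡ 1055 (mod 1429)
765·1055 = 807075 ≡ 1119 (mod 1429)
1119 ≡ 1119 (mod 1429), so the signature is genuine.

passes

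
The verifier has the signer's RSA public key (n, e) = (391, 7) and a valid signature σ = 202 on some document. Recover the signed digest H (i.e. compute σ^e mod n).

144

σ^2 ≡ 202^2 = 40804 ≡ 140
σ^4 ≡ 140^2 = 19600 ≡ 50
7 = 4 + 2 + 1, so σ^7 ≡ 50·140·202 ≡ 144 (mod 391)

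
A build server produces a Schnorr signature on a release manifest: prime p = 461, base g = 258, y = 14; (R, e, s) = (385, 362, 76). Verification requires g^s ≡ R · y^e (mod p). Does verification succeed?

g^s mod p:
258^2 = 66564 ≡ 180
258^4 ≡ 180^2 = 32400 ≡ 130
258^8 ≡ 130^2 = 16900 ≡ 304
258^16 ≡ 304^2 = 92416 ≡ 216
258^32 ≡ 216^2 = 46656 ≡ 95
258^64 ≡ 95^2 = 9025 ≡ 266
76 = 64 + 8 + 4, so 258^76 ≡ 266·304·130 ≡ 137 (mod 461)
R · y^e mod p:
14^2 = 196
14^4 ≡ 196^2 = 38416 ≡ 153
14^8 ≡ 153^2 = 23409 ≡ 359
14^16 ≡ 359^2 = 128881 ≡ 262
14^32 ≡ 262^2 = 68644 ≡ 416
14^64 ≡ 416^2 = 173056 ≡ 181
14^128 ≡ 181^2 = 32761 ≡ 30
14^256 ≡ 30^2 = 900 ≡ 439
362 = 256 + 64 + 32 + 8 + 2, so 14^362 ≡ 439·181·416·359·196 ≡ 441 (mod 461)
385·441 = 169785 ≡ 137 (mod 461)
137 ≡ 137 (mod 461); signature holds.

passes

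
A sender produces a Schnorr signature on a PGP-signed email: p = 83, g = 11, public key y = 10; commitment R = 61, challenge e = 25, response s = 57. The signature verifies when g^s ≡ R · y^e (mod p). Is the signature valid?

g^s mod p:
11^2 = 121 ≡ 38
11^4 ≡ 38^2 = 1444 ≡ 33
11^8 ≡ 33^2 = 1089 ≡ 10
11^16 ≡ 10^2 = 100 ≡ 17
11^32 ≡ 17^2 = 289 ≡ 40
57 = 32 + 16 + 8 + 1, so 11^57 ≡ 40·17·10·11 ≡ 17 (mod 83)
R · y^e mod p:
10^2 = 100 ≡ 17
10^4 ≡ 17^2 = 289 ≡ 40
10^8 ≡ 40^2 = 1600 ≡ 23
10^16 ≡ 23^2 = 529 ≡ 31
25 = 16 + 8 + 1, so 10^25 ≡ 31·23·10 ≡ 75 (mod 83)
61·75 = 4575 ≡ 10 (mod 83)
17 ≠ 10; the check fails.

invalid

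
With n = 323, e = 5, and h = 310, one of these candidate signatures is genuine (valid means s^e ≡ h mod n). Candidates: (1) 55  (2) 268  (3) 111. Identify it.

Candidate 1: Squares mod 323: 55^1≡55, 55^2≡118, 55^4≡35; 5 = 4 + 1, so 55^5 ≡ 35·55 ≡ 310 (mod 323)
  → matches h = 310
Candidate 2: Squares mod 323: 268^1≡268, 268^2≡118, 268^4≡35; 5 = 4 + 1, so 268^5 ≡ 35·268 ≡ 13 (mod 323)
Candidate 3: Squares mod 323: 111^1≡111, 111^2≡47, 111^4≡271; 5 = 4 + 1, so 111^5 ≡ 271·111 ≡ 42 (mod 323)

1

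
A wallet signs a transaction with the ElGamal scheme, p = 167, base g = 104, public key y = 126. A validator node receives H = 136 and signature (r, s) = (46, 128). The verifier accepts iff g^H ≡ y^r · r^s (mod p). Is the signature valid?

invalid

Left side g^H mod p:
104^2 = 10816 ≡ 128
104^4 ≡ 128^2 = 16384 ≡ 18
104^8 ≡ 18^2 = 324 ≡ 157
104^16 ≡ 157^2 = 24649 ≡ 100
104^32 ≡ 100^2 = 10000 ≡ 147
104^64 ≡ 147^2 = 21609 ≡ 66
104^128 ≡ 66^2 = 4356 ≡ 14
136 = 128 + 8, so 104^136 ≡ 14·157 ≡ 27 (mod 167)
Right side y^r · r^s mod p:
126^2 = 15876 ≡ 11
126^4 ≡ 11^2 = 121
126^8 ≡ 121^2 = 14641 ≡ 112
126^16 ≡ 112^2 = 12544 ≡ 19
126^32 ≡ 19^2 = 361 ≡ 27
46 = 32 + 8 + 4 + 2, so 126^46 ≡ 27·112·121·11 ≡ 77 (mod 167)
46^2 = 2116 ≡ 112
46^4 ≡ 112^2 = 12544 ≡ 19
46^8 ≡ 19^2 = 361 ≡ 27
46^16 ≡ 27^2 = 729 ≡ 61
46^32 ≡ 61^2 = 3721 ≡ 47
46^64 ≡ 47^2 = 2209 ≡ 38
46^128 ≡ 38^2 = 1444 ≡ 108
77·108 = 8316 ≡ 133 (mod 167)
27 ≠ 133, so verification fails.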